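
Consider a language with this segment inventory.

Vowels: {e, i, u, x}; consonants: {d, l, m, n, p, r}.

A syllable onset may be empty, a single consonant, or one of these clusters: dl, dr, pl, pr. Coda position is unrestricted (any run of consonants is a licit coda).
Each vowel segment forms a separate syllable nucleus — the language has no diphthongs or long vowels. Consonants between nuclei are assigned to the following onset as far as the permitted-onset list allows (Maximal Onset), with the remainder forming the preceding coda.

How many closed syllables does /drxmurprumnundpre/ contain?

3

Vowels present: x, u, u, u, e; each is a nucleus, giving 5 syllables.
/x…u/ gap (V1→V2): /m/ → onset of the next syllable (single consonants are always licit onsets).
/u…u/ gap (V2→V3): cluster /rpr/ — the longest permitted-onset suffix is /pr/; onset = /pr/, preceding coda = /r/.
/u…u/ gap (V3→V4): /mn/; trying suffixes from longest down, /n/ is the first permitted one, so coda /m/ | onset /n/.
/u…e/ gap (V4→V5): cluster /ndpr/ — the longest permitted-onset suffix is /pr/; onset = /pr/, preceding coda = /nd/.
So the parse is drx.mur.prum.nund.pre.
Classifying each syllable: /drx/ (open), /mur/ (closed), /prum/ (closed), /nund/ (closed), /pre/ (open).
Closed syllables: 3.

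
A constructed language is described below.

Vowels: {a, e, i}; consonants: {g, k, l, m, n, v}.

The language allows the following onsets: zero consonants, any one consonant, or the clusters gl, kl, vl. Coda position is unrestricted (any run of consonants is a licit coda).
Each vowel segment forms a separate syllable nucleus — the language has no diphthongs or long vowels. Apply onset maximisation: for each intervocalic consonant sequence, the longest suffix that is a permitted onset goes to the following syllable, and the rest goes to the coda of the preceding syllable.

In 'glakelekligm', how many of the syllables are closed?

The vowels are a, e, e, i — 4 nuclei, so 4 syllables.
V1 /a/ – V2 /e/: /k/ is a single consonant, so it becomes the next onset.
V2 /e/ – V3 /e/: /l/ → onset of the next syllable (single consonants are always licit onsets).
V3 /e/ – V4 /i/: cluster /kl/ — /kl/ is itself a permitted onset, so the whole cluster goes right; preceding coda = ∅.
Putting it together: gla.ke.le.kligm.
Classifying each syllable: /gla/ (open), /ke/ (open), /le/ (open), /kligm/ (closed).
Closed syllables: 1.

1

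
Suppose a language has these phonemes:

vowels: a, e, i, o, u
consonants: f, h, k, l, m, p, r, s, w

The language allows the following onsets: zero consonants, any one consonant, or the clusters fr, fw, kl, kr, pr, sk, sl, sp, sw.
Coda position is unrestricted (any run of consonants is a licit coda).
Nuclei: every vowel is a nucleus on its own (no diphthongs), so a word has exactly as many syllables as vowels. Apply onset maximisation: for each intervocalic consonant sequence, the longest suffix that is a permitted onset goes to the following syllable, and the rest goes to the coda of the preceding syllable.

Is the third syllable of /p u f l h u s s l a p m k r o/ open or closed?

closed

The vowels are u, u, a, o — 4 nuclei, so 4 syllables.
σ1/σ2 boundary: /flh/ splits as /fl/ + /h/ (/h/ is the longest suffix that is a licit onset).
σ2/σ3 boundary: cluster /ssl/ — the longest permitted-onset suffix is /sl/; onset = /sl/, preceding coda = /s/.
σ3/σ4 boundary: /pmkr/ — longest licit onset from the right is /kr/, leaving /pm/ as coda.
Result: pufl.hus.slapm.kro.
Syllable 3 is /slapm/ with coda /pm/, so it is closed.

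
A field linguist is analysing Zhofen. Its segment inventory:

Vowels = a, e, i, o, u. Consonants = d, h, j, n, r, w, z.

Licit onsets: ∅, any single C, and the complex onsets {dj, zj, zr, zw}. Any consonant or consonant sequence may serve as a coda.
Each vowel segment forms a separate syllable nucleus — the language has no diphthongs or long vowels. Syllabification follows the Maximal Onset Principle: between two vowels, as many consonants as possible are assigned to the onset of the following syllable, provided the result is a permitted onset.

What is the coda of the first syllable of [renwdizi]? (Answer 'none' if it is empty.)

Nuclei (vowels): e, i, i → 3 syllables.
σ1/σ2 boundary: cluster /nwd/ — the longest permitted-onset suffix is /d/; onset = /d/, preceding coda = /nw/.
σ2/σ3 boundary: /z/ → onset of the next syllable (single consonants are always licit onsets).
Syllabification: renw.di.zi.
Syllable 1 is /renw/: onset /r/, nucleus /e/, coda /nw/.

nw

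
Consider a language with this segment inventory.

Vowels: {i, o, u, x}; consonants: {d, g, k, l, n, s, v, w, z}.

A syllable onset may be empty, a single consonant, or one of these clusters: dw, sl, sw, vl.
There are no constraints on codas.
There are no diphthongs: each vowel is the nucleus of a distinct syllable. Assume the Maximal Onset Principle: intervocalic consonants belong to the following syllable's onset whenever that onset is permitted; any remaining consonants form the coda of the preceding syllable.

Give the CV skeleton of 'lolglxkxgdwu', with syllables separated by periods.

Nuclei (vowels): o, x, x, u → 4 syllables.
V1 /o/ – V2 /x/: cluster /lgl/ — the longest permitted-onset suffix is /l/; onset = /l/, preceding coda = /lg/.
V2 /x/ – V3 /x/: /k/ is a single consonant, so it becomes the next onset.
V3 /x/ – V4 /u/: cluster /gdw/ — the longest permitted-onset suffix is /dw/; onset = /dw/, preceding coda = /g/.
Putting it together: lolg.lx.kxg.dwu.
Mapping each syllable to C/V: /lolg/ → CVCC, /lx/ → CV, /kxg/ → CVC, /dwu/ → CCV.

CVCC.CV.CVC.CCV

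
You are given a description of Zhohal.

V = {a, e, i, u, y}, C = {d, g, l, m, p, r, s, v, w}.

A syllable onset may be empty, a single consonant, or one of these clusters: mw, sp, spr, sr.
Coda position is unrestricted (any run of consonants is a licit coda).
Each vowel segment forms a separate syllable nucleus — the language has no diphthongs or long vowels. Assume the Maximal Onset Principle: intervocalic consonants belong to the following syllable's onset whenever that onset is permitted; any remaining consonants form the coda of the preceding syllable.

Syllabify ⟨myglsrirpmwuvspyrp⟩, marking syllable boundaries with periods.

Nuclei (vowels): y, i, u, y → 4 syllables.
V1 /y/ – V2 /i/: /glsr/ splits as /gl/ + /sr/ (/sr/ is the longest suffix that is a licit onset).
V2 /i/ – V3 /u/: /rpmw/ splits as /rp/ + /mw/ (/mw/ is the longest suffix that is a licit onset).
V3 /u/ – V4 /y/: /vsp/; trying suffixes from longest down, /sp/ is the first permitted one, so coda /v/ | onset /sp/.

mygl.srirp.mwuv.spyrp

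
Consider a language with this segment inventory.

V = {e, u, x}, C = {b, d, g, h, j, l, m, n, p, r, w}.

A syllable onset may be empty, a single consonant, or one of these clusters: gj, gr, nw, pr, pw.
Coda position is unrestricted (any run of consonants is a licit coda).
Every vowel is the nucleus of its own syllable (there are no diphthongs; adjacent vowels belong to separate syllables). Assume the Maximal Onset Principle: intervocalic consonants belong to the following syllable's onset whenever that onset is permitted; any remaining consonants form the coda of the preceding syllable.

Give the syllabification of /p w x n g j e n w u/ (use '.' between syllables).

The vowels are x, e, u — 3 nuclei, so 3 syllables.
Between /x/ (V1) and /e/ (V2): cluster /ngj/ — the longest permitted-onset suffix is /gj/; onset = /gj/, preceding coda = /n/.
Between /e/ (V2) and /u/ (V3): /nw/ is a licit onset in full, so it all attaches to the next syllable.

pwxn.gje.nwu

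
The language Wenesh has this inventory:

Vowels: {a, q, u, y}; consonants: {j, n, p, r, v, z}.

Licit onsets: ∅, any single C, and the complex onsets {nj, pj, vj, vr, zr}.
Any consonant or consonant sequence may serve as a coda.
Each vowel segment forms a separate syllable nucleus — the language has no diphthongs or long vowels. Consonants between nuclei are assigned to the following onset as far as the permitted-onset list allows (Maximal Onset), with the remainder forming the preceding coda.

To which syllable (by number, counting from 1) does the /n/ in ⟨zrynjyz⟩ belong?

2

The vowels are y, y — 2 nuclei, so 2 syllables.
Between /y/ (V1) and /y/ (V2): cluster /nj/ — /nj/ is itself a permitted onset, so the whole cluster goes right; preceding coda = ∅.
Putting it together: zry.njyz.
The /n/ is in the onset of syllable 2 (/njyz/).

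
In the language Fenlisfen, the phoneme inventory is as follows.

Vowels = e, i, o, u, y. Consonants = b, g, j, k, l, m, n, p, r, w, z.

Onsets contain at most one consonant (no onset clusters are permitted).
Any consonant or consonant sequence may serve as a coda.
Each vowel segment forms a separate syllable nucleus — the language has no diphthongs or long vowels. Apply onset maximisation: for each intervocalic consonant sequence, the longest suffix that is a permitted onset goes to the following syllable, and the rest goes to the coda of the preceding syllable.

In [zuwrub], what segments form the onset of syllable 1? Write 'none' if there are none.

Vowels present: u, u; each is a nucleus, giving 2 syllables.
V1 /u/ – V2 /u/: /wr/; trying suffixes from longest down, /r/ is the first permitted one, so coda /w/ | onset /r/.
Syllabification: zuw.rub.
Syllable 1 is /zuw/: onset /z/, nucleus /u/, coda /w/.

z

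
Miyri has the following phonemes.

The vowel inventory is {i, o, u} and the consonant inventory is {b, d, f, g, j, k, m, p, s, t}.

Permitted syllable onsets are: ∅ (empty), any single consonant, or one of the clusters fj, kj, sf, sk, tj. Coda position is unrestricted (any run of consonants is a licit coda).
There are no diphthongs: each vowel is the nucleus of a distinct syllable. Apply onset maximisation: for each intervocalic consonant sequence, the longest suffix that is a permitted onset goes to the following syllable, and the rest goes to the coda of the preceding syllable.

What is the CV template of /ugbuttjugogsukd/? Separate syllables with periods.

The vowels are u, u, u, o, u — 5 nuclei, so 5 syllables.
σ1/σ2 boundary: /gb/ splits as /g/ + /b/ (/b/ is the longest suffix that is a licit onset).
σ2/σ3 boundary: /ttj/ splits as /t/ + /tj/ (/tj/ is the longest suffix that is a licit onset).
σ3/σ4 boundary: /g/ is a single consonant, so it becomes the next onset.
σ4/σ5 boundary: /gs/ splits as /g/ + /s/ (/s/ is the longest suffix that is a licit onset).
So the parse is ug.but.tju.gog.sukd.
Mapping each syllable to C/V: /ug/ → VC, /but/ → CVC, /tju/ → CCV, /gog/ → CVC, /sukd/ → CVCC.

VC.CVC.CCV.CVC.CVCC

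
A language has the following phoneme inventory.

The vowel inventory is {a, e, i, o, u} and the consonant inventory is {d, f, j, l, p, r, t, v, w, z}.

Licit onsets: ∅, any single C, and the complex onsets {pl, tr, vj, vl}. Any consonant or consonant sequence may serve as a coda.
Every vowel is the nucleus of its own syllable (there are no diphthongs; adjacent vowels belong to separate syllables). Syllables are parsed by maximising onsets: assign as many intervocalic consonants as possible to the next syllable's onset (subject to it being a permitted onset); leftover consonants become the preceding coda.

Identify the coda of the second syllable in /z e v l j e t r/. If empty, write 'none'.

tr

Nuclei (vowels): e, e → 2 syllables.
V1 /e/ – V2 /e/: /vlj/ — longest licit onset from the right is /j/, leaving /vl/ as coda.
So the parse is zevl.jetr.
Syllable 2 is /jetr/: onset /j/, nucleus /e/, coda /tr/.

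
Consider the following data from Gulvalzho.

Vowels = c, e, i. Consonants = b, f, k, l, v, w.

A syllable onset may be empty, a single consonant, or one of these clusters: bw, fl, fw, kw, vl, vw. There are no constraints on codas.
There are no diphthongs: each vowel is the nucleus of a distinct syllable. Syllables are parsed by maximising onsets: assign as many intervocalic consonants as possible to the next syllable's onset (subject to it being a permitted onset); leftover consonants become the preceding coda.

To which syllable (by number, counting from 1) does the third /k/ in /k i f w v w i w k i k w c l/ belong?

Vowels present: i, i, i, c; each is a nucleus, giving 4 syllables.
V1 /i/ – V2 /i/: /fwvw/; trying suffixes from longest down, /vw/ is the first permitted one, so coda /fw/ | onset /vw/.
V2 /i/ – V3 /i/: cluster /wk/ — the longest permitted-onset suffix is /k/; onset = /k/, preceding coda = /w/.
V3 /i/ – V4 /c/: /kw/ is a licit onset in full, so it all attaches to the next syllable.
Syllabification: kifw.vwiw.ki.kwcl.
The third /k/ is in the onset of syllable 4 (/kwcl/).

4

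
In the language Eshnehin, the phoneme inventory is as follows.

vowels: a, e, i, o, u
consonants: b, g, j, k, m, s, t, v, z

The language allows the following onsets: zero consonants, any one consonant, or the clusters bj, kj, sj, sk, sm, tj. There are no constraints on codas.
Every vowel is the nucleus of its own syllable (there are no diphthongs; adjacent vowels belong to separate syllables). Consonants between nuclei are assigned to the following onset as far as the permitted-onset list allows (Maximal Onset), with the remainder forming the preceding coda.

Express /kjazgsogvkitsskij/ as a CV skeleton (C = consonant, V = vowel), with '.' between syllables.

Vowels present: a, o, i, i; each is a nucleus, giving 4 syllables.
/a…o/ gap (V1→V2): /zgs/ — longest licit onset from the right is /s/, leaving /zg/ as coda.
/o…i/ gap (V2→V3): cluster /gvk/ — the longest permitted-onset suffix is /k/; onset = /k/, preceding coda = /gv/.
/i…i/ gap (V3→V4): cluster /tssk/ — the longest permitted-onset suffix is /sk/; onset = /sk/, preceding coda = /ts/.
Result: kjazg.sogv.kits.skij.
Mapping each syllable to C/V: /kjazg/ → CCVCC, /sogv/ → CVCC, /kits/ → CVCC, /skij/ → CCVC.

CCVCC.CVCC.CVCC.CCVC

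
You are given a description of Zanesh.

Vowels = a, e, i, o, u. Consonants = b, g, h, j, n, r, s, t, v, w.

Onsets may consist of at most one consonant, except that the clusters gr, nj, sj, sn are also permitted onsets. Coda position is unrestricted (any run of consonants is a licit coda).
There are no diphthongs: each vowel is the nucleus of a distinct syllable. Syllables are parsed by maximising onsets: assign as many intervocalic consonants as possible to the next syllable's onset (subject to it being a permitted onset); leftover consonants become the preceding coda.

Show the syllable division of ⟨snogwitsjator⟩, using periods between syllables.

snog.wit.sja.tor

Vowels present: o, i, a, o; each is a nucleus, giving 4 syllables.
/o…i/ gap (V1→V2): /gw/ — longest licit onset from the right is /w/, leaving /g/ as coda.
/i…a/ gap (V2→V3): cluster /tsj/ — the longest permitted-onset suffix is /sj/; onset = /sj/, preceding coda = /t/.
/a…o/ gap (V3→V4): /t/ is a single consonant, so it becomes the next onset.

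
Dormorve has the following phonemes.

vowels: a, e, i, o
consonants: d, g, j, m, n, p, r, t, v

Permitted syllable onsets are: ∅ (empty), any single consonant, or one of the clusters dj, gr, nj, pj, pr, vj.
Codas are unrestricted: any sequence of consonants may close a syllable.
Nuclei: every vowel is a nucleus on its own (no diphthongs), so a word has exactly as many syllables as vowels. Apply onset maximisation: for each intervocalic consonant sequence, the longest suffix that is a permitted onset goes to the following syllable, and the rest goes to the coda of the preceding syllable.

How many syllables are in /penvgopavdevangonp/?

6

The vowels are e, o, a, e, a, o — 6 nuclei, so 6 syllables.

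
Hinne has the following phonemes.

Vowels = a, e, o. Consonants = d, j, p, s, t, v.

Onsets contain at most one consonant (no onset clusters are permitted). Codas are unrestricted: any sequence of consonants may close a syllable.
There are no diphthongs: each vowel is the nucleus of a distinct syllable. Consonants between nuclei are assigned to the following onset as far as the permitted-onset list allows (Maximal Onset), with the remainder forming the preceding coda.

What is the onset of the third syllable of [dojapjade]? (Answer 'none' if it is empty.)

Vowels present: o, a, a, e; each is a nucleus, giving 4 syllables.
Between /o/ (V1) and /a/ (V2): /j/ is a single consonant, so it becomes the next onset.
Between /a/ (V2) and /a/ (V3): cluster /pj/ — the longest permitted-onset suffix is /j/; onset = /j/, preceding coda = /p/.
Between /a/ (V3) and /e/ (V4): just /d/ — single C goes to the following onset.
Syllabification: do.jap.ja.de.
Syllable 3 is /ja/: onset /j/, nucleus /a/, coda ∅.

j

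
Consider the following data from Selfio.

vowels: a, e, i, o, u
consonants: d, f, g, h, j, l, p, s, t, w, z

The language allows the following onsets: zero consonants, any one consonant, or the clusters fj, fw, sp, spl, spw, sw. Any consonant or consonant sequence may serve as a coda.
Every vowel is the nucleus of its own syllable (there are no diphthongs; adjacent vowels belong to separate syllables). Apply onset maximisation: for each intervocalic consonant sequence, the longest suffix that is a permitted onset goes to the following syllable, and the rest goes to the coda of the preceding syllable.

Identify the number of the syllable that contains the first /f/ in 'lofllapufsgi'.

Vowels present: o, a, u, i; each is a nucleus, giving 4 syllables.
/o…a/ gap (V1→V2): /fll/ splits as /fl/ + /l/ (/l/ is the longest suffix that is a licit onset).
/a…u/ gap (V2→V3): just /p/ — single C goes to the following onset.
/u…i/ gap (V3→V4): cluster /fsg/ — the longest permitted-onset suffix is /g/; onset = /g/, preceding coda = /fs/.
Result: lofl.la.pufs.gi.
The first /f/ is in the coda of syllable 1 (/lofl/).

1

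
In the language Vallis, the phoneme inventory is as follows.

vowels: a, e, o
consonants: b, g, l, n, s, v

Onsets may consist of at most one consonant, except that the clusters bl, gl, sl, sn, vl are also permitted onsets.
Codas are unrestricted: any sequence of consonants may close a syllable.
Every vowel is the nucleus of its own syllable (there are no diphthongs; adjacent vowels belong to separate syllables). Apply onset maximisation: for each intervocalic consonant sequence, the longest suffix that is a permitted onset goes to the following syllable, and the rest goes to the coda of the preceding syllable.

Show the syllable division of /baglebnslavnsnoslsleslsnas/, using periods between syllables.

The vowels are a, e, a, o, e, a — 6 nuclei, so 6 syllables.
σ1/σ2 boundary: /gl/ is a licit onset in full, so it all attaches to the next syllable.
σ2/σ3 boundary: /bnsl/; trying suffixes from longest down, /sl/ is the first permitted one, so coda /bn/ | onset /sl/.
σ3/σ4 boundary: /vnsn/ splits as /vn/ + /sn/ (/sn/ is the longest suffix that is a licit onset).
σ4/σ5 boundary: cluster /slsl/ — the longest permitted-onset suffix is /sl/; onset = /sl/, preceding coda = /sl/.
σ5/σ6 boundary: cluster /slsn/ — the longest permitted-onset suffix is /sn/; onset = /sn/, preceding coda = /sl/.

ba.glebn.slavn.snosl.slesl.snas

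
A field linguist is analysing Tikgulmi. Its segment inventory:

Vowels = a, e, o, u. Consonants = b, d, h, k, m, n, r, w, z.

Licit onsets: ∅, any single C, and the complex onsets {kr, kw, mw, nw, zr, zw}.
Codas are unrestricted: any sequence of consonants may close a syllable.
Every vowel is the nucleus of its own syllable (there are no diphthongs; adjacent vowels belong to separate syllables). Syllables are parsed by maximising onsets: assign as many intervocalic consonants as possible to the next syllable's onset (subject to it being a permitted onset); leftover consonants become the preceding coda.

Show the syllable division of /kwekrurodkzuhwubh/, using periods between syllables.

kwe.kru.rodk.zuh.wubh

Nuclei (vowels): e, u, o, u, u → 5 syllables.
σ1/σ2 boundary: /kr/ — entire cluster is a permitted onset → onset /kr/, coda ∅.
σ2/σ3 boundary: /r/ is a single consonant, so it becomes the next onset.
σ3/σ4 boundary: /dkz/ splits as /dk/ + /z/ (/z/ is the longest suffix that is a licit onset).
σ4/σ5 boundary: /hw/ splits as /h/ + /w/ (/w/ is the longest suffix that is a licit onset).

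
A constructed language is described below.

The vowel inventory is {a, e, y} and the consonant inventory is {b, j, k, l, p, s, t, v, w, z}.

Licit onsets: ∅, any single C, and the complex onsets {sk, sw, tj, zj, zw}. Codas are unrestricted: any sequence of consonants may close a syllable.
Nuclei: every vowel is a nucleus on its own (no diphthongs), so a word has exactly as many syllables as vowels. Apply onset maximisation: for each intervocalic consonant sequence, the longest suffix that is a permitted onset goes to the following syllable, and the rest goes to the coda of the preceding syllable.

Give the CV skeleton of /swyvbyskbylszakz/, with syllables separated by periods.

The vowels are y, y, y, a — 4 nuclei, so 4 syllables.
Between /y/ (V1) and /y/ (V2): cluster /vb/ — the longest permitted-onset suffix is /b/; onset = /b/, preceding coda = /v/.
Between /y/ (V2) and /y/ (V3): /skb/ splits as /sk/ + /b/ (/b/ is the longest suffix that is a licit onset).
Between /y/ (V3) and /a/ (V4): /lsz/ — longest licit onset from the right is /z/, leaving /ls/ as coda.
So the parse is swyv.bysk.byls.zakz.
Mapping each syllable to C/V: /swyv/ → CCVC, /bysk/ → CVCC, /byls/ → CVCC, /zakz/ → CVCC.

CCVC.CVCC.CVCC.CVCC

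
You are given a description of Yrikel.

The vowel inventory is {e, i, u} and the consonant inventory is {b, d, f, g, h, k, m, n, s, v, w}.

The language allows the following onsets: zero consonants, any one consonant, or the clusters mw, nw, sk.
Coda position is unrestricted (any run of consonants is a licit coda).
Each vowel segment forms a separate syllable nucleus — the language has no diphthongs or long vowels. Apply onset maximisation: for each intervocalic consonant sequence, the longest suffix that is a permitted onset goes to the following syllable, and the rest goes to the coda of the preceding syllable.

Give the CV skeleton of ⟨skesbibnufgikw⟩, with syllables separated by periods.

Vowels present: e, i, u, i; each is a nucleus, giving 4 syllables.
Between /e/ (V1) and /i/ (V2): /sb/ splits as /s/ + /b/ (/b/ is the longest suffix that is a licit onset).
Between /i/ (V2) and /u/ (V3): cluster /bn/ — the longest permitted-onset suffix is /n/; onset = /n/, preceding coda = /b/.
Between /u/ (V3) and /i/ (V4): /fg/ — longest licit onset from the right is /g/, leaving /f/ as coda.
So the parse is skes.bib.nuf.gikw.
Mapping each syllable to C/V: /skes/ → CCVC, /bib/ → CVC, /nuf/ → CVC, /gikw/ → CVCC.

CCVC.CVC.CVC.CVCC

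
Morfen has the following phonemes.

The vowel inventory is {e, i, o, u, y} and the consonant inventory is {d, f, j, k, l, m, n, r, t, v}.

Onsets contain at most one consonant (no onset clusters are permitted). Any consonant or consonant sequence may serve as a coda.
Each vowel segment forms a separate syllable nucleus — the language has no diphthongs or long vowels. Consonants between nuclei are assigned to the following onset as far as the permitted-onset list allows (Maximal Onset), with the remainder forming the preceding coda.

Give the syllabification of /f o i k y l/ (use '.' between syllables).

Vowels present: o, i, y; each is a nucleus, giving 3 syllables.
/o…i/ gap (V1→V2): nothing intervenes; syllable break is V.V.
/i…y/ gap (V2→V3): /k/ is a single consonant, so it becomes the next onset.

fo.i.kyl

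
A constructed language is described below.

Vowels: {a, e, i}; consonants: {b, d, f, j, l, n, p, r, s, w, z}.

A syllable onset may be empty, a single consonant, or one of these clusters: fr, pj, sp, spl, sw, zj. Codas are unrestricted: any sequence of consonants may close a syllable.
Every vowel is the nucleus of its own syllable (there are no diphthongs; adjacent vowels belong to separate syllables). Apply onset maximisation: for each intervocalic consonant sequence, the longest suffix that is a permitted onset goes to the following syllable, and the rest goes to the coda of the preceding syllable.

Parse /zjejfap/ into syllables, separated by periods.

zjej.fap

Nuclei (vowels): e, a → 2 syllables.
Between /e/ (V1) and /a/ (V2): /jf/ — longest licit onset from the right is /f/, leaving /j/ as coda.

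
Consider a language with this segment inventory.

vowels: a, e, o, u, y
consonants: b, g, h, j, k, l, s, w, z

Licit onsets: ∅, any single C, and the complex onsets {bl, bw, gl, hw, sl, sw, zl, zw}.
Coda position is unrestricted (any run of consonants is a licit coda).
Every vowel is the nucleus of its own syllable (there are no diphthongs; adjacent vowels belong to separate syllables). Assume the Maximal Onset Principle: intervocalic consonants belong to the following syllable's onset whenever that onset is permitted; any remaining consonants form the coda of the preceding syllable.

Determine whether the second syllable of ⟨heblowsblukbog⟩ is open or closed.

The vowels are e, o, u, o — 4 nuclei, so 4 syllables.
σ1/σ2 boundary: /bl/ — entire cluster is a permitted onset → onset /bl/, coda ∅.
σ2/σ3 boundary: /wsbl/; trying suffixes from longest down, /bl/ is the first permitted one, so coda /ws/ | onset /bl/.
σ3/σ4 boundary: /kb/ splits as /k/ + /b/ (/b/ is the longest suffix that is a licit onset).
Putting it together: he.blows.bluk.bog.
Syllable 2 is /blows/ with coda /ws/, so it is closed.

closed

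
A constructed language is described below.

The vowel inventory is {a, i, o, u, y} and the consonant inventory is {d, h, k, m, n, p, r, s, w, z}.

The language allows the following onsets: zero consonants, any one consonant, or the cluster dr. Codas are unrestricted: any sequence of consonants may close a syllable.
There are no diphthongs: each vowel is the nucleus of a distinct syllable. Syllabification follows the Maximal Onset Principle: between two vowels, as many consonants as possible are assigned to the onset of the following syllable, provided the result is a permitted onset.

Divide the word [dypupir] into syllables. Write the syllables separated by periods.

dy.pu.pir

The vowels are y, u, i — 3 nuclei, so 3 syllables.
V1 /y/ – V2 /u/: /p/ is a single consonant, so it becomes the next onset.
V2 /u/ – V3 /i/: /p/ is a single consonant, so it becomes the next onset.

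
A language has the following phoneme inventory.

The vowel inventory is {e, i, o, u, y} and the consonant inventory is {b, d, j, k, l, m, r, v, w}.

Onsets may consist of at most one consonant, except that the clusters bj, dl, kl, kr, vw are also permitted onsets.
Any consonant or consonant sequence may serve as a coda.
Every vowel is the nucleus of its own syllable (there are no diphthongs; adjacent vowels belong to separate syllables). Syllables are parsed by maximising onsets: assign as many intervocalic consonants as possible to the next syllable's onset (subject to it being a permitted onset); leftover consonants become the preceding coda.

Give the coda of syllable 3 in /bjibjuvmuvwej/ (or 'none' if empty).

none

The vowels are i, u, u, e — 4 nuclei, so 4 syllables.
σ1/σ2 boundary: /bj/ is a licit onset in full, so it all attaches to the next syllable.
σ2/σ3 boundary: /vm/ splits as /v/ + /m/ (/m/ is the longest suffix that is a licit onset).
σ3/σ4 boundary: /vw/ — entire cluster is a permitted onset → onset /vw/, coda ∅.
Syllabification: bji.bjuv.mu.vwej.
Syllable 3 is /mu/: onset /m/, nucleus /u/, coda ∅.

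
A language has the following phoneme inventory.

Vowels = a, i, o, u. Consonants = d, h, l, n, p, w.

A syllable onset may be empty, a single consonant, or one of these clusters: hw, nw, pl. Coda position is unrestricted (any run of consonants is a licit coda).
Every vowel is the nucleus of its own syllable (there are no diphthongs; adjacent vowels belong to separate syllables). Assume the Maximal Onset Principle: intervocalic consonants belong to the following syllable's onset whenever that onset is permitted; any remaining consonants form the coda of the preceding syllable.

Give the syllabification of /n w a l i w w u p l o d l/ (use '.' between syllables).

nwa.liw.wu.plodl

Vowels present: a, i, u, o; each is a nucleus, giving 4 syllables.
/a…i/ gap (V1→V2): just /l/ — single C goes to the following onset.
/i…u/ gap (V2→V3): cluster /ww/ — the longest permitted-onset suffix is /w/; onset = /w/, preceding coda = /w/.
/u…o/ gap (V3→V4): cluster /pl/ — /pl/ is itself a permitted onset, so the whole cluster goes right; preceding coda = ∅.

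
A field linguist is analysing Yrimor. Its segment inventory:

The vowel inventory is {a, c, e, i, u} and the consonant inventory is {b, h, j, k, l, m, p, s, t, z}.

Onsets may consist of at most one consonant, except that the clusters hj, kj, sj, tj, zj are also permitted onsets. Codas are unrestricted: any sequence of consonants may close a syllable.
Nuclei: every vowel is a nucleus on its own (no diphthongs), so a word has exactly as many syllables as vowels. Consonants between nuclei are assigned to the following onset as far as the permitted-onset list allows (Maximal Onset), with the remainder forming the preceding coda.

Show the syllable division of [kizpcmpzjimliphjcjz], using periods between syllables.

kiz.pcmp.zjim.lip.hjcjz

Vowels present: i, c, i, i, c; each is a nucleus, giving 5 syllables.
σ1/σ2 boundary: /zp/ — longest licit onset from the right is /p/, leaving /z/ as coda.
σ2/σ3 boundary: /mpzj/ splits as /mp/ + /zj/ (/zj/ is the longest suffix that is a licit onset).
σ3/σ4 boundary: cluster /ml/ — the longest permitted-onset suffix is /l/; onset = /l/, preceding coda = /m/.
σ4/σ5 boundary: /phj/; trying suffixes from longest down, /hj/ is the first permitted one, so coda /p/ | onset /hj/.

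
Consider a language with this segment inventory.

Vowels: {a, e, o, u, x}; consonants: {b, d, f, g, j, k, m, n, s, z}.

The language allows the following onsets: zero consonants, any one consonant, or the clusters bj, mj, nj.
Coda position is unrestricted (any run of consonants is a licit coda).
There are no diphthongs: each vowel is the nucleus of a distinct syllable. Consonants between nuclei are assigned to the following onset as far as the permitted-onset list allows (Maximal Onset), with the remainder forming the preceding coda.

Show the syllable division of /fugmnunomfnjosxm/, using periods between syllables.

fugm.nu.nomf.njo.sxm

Nuclei (vowels): u, u, o, o, x → 5 syllables.
σ1/σ2 boundary: /gmn/ — longest licit onset from the right is /n/, leaving /gm/ as coda.
σ2/σ3 boundary: just /n/ — single C goes to the following onset.
σ3/σ4 boundary: cluster /mfnj/ — the longest permitted-onset suffix is /nj/; onset = /nj/, preceding coda = /mf/.
σ4/σ5 boundary: just /s/ — single C goes to the following onset.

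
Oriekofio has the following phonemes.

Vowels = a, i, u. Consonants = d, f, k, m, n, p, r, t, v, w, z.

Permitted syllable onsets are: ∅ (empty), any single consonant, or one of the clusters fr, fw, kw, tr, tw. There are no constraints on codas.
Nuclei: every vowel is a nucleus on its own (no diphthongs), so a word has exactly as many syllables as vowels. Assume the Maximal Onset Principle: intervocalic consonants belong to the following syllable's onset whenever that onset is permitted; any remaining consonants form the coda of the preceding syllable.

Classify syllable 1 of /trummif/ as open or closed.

closed

The vowels are u, i — 2 nuclei, so 2 syllables.
/u…i/ gap (V1→V2): /mm/ splits as /m/ + /m/ (/m/ is the longest suffix that is a licit onset).
Putting it together: trum.mif.
Syllable 1 is /trum/ with coda /m/, so it is closed.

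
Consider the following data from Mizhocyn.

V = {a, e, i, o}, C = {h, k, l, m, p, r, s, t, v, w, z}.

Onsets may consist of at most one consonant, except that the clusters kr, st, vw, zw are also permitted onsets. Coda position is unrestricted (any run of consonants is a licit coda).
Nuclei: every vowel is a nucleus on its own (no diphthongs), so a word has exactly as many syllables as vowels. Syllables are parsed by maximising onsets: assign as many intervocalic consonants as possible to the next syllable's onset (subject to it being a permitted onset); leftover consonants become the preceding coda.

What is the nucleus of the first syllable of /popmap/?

o

Vowels present: o, a; each is a nucleus, giving 2 syllables.
The first nucleus (vowel 1 from the left) is /o/.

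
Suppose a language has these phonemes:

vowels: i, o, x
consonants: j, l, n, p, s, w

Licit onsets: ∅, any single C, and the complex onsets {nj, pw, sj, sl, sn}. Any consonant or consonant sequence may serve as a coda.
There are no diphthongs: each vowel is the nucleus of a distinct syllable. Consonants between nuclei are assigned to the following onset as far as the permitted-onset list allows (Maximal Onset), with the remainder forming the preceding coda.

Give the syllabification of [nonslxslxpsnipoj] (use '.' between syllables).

non.slx.slxp.sni.poj

The vowels are o, x, x, i, o — 5 nuclei, so 5 syllables.
Between /o/ (V1) and /x/ (V2): cluster /nsl/ — the longest permitted-onset suffix is /sl/; onset = /sl/, preceding coda = /n/.
Between /x/ (V2) and /x/ (V3): cluster /sl/ — /sl/ is itself a permitted onset, so the whole cluster goes right; preceding coda = ∅.
Between /x/ (V3) and /i/ (V4): /psn/ — longest licit onset from the right is /sn/, leaving /p/ as coda.
Between /i/ (V4) and /o/ (V5): /p/ → onset of the next syllable (single consonants are always licit onsets).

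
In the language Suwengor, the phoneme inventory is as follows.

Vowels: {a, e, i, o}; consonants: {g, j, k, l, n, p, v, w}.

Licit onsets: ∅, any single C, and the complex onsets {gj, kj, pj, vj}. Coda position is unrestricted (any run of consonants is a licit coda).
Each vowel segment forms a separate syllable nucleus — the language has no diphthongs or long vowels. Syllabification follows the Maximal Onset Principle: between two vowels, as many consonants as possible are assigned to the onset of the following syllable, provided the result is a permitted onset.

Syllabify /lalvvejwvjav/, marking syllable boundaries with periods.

Vowels present: a, e, a; each is a nucleus, giving 3 syllables.
Between /a/ (V1) and /e/ (V2): /lvv/; trying suffixes from longest down, /v/ is the first permitted one, so coda /lv/ | onset /v/.
Between /e/ (V2) and /a/ (V3): cluster /jwvj/ — the longest permitted-onset suffix is /vj/; onset = /vj/, preceding coda = /jw/.

lalv.vejw.vjav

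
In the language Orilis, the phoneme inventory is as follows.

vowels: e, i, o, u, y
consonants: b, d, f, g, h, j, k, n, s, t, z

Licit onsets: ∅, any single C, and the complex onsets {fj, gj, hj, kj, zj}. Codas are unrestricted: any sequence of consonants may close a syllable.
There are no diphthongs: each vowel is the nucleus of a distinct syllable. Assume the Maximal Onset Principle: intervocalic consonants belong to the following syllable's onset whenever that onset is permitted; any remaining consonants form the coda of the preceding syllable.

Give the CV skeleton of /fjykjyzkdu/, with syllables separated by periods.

Nuclei (vowels): y, y, u → 3 syllables.
Between /y/ (V1) and /y/ (V2): cluster /kj/ — /kj/ is itself a permitted onset, so the whole cluster goes right; preceding coda = ∅.
Between /y/ (V2) and /u/ (V3): cluster /zkd/ — the longest permitted-onset suffix is /d/; onset = /d/, preceding coda = /zk/.
Result: fjy.kjyzk.du.
Mapping each syllable to C/V: /fjy/ → CCV, /kjyzk/ → CCVCC, /du/ → CV.

CCV.CCVCC.CV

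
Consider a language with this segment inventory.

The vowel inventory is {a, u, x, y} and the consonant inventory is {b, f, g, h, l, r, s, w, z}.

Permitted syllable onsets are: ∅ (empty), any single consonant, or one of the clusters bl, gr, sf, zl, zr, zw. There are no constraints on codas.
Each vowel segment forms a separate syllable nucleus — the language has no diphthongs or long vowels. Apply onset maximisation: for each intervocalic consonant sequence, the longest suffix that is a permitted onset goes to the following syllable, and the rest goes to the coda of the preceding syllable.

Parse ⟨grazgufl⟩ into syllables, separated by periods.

The vowels are a, u — 2 nuclei, so 2 syllables.
V1 /a/ – V2 /u/: /zg/ splits as /z/ + /g/ (/g/ is the longest suffix that is a licit onset).

graz.gufl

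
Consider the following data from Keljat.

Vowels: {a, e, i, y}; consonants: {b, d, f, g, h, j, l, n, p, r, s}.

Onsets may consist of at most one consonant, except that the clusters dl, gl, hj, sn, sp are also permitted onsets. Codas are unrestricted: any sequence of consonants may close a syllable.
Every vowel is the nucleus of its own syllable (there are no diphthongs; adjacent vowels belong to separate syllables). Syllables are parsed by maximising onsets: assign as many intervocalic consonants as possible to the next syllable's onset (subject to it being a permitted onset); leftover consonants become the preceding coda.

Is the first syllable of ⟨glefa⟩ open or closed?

Vowels present: e, a; each is a nucleus, giving 2 syllables.
σ1/σ2 boundary: just /f/ — single C goes to the following onset.
Putting it together: gle.fa.
Syllable 1 is /gle/; it ends in its nucleus with no coda, so it is open.

open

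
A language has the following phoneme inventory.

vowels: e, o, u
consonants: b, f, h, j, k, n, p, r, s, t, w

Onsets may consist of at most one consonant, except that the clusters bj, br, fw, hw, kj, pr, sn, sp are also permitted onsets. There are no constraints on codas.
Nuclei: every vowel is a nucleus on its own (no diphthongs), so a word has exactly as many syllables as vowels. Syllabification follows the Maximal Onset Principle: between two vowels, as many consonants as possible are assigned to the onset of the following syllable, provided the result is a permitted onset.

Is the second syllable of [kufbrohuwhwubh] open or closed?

Nuclei (vowels): u, o, u, u → 4 syllables.
/u…o/ gap (V1→V2): /fbr/ — longest licit onset from the right is /br/, leaving /f/ as coda.
/o…u/ gap (V2→V3): just /h/ — single C goes to the following onset.
/u…u/ gap (V3→V4): cluster /whw/ — the longest permitted-onset suffix is /hw/; onset = /hw/, preceding coda = /w/.
Putting it together: kuf.bro.huw.hwubh.
Syllable 2 is /bro/; it ends in its nucleus with no coda, so it is open.

open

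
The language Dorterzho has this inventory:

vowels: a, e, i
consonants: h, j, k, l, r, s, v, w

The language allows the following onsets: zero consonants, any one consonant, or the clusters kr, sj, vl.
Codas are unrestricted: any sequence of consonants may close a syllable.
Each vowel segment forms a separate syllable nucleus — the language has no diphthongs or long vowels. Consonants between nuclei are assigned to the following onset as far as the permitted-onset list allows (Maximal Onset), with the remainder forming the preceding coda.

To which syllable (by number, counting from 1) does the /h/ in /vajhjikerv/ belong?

1

The vowels are a, i, e — 3 nuclei, so 3 syllables.
V1 /a/ – V2 /i/: /jhj/ — longest licit onset from the right is /j/, leaving /jh/ as coda.
V2 /i/ – V3 /e/: /k/ is a single consonant, so it becomes the next onset.
Syllabification: vajh.ji.kerv.
The /h/ is in the coda of syllable 1 (/vajh/).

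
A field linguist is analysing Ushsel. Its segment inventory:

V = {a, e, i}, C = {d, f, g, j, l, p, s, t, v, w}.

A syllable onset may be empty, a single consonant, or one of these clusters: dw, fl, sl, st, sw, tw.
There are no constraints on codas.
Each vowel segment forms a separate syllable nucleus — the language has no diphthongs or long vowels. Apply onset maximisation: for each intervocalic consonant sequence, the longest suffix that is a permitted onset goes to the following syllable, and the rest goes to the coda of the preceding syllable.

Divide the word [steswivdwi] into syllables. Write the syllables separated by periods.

ste.swiv.dwi

Vowels present: e, i, i; each is a nucleus, giving 3 syllables.
σ1/σ2 boundary: /sw/ — entire cluster is a permitted onset → onset /sw/, coda ∅.
σ2/σ3 boundary: /vdw/ splits as /v/ + /dw/ (/dw/ is the longest suffix that is a licit onset).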